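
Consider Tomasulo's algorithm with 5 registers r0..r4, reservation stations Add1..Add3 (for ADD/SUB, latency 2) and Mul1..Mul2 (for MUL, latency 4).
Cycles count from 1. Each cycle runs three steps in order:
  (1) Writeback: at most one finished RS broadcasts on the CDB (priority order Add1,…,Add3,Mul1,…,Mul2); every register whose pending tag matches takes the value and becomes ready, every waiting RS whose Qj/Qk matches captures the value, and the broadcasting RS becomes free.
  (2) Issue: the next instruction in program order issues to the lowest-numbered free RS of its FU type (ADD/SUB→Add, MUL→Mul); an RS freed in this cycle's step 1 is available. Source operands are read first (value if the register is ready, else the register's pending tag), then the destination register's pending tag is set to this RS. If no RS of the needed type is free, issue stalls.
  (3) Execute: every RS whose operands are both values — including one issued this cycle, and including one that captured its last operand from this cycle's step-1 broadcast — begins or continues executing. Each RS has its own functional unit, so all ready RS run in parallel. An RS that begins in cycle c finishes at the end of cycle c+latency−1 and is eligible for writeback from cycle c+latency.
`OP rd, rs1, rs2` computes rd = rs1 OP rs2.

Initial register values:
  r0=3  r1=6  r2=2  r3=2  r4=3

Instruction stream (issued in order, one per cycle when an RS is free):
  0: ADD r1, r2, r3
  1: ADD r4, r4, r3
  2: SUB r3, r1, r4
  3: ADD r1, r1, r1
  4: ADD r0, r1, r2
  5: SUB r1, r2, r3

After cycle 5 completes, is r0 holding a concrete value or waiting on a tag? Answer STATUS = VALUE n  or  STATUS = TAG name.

STATUS = TAG Add3

  c1: issue ADD r1<-Add1  regs: r0:3,r1:Add1,r2:2,r3:2,r4:3
  c2: issue ADD r4<-Add2  regs: r0:3,r1:Add1,r2:2,r3:2,r4:Add2
  c3: CDB Add1=4; issue SUB r3<-Add1  regs: r0:3,r1:4,r2:2,r3:Add1,r4:Add2
  c4: CDB Add2=5; issue ADD r1<-Add2  regs: r0:3,r1:Add2,r2:2,r3:Add1,r4:5
  c5: issue ADD r0<-Add3  regs: r0:Add3,r1:Add2,r2:2,r3:Add1,r4:5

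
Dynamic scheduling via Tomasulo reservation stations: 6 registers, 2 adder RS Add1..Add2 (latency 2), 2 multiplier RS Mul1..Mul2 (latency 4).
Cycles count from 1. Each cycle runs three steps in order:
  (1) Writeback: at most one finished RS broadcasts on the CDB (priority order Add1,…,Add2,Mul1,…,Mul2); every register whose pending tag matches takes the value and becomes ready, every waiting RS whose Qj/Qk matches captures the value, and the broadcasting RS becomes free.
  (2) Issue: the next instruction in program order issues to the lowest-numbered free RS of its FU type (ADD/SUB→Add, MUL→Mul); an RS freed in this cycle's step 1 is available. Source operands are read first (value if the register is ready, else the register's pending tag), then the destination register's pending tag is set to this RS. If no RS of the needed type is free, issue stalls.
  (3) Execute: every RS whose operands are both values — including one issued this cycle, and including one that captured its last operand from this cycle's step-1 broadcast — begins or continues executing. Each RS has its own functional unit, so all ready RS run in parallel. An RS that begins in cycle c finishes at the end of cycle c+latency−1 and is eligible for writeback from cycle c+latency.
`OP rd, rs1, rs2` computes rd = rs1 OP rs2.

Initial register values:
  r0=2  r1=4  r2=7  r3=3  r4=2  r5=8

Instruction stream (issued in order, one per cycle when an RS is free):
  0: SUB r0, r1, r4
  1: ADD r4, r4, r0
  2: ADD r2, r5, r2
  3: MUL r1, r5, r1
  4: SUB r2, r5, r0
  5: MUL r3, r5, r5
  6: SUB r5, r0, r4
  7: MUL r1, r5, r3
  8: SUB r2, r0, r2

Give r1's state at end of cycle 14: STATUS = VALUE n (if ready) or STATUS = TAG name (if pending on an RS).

cycle 1: issue SUB r0<-Add1 // r0:Add1,r1:4,r2:7,r3:3,r4:2,r5:8
cycle 2: issue ADD r4<-Add2 // r0:Add1,r1:4,r2:7,r3:3,r4:Add2,r5:8
cycle 3: CDB Add1=2; issue ADD r2<-Add1 // r0:2,r1:4,r2:Add1,r3:3,r4:Add2,r5:8
cycle 4: issue MUL r1<-Mul1 // r0:2,r1:Mul1,r2:Add1,r3:3,r4:Add2,r5:8
cycle 5: CDB Add1=15; issue SUB r2<-Add1 // r0:2,r1:Mul1,r2:Add1,r3:3,r4:Add2,r5:8
cycle 6: CDB Add2=4; issue MUL r3<-Mul2 // r0:2,r1:Mul1,r2:Add1,r3:Mul2,r4:4,r5:8
cycle 7: CDB Add1=6; issue SUB r5<-Add1 // r0:2,r1:Mul1,r2:6,r3:Mul2,r4:4,r5:Add1
cycle 8: CDB Mul1=32; issue MUL r1<-Mul1 // r0:2,r1:Mul1,r2:6,r3:Mul2,r4:4,r5:Add1
cycle 9: CDB Add1=-2; issue SUB r2<-Add1 // r0:2,r1:Mul1,r2:Add1,r3:Mul2,r4:4,r5:-2
cycle 10: CDB Mul2=64 // r0:2,r1:Mul1,r2:Add1,r3:64,r4:4,r5:-2
cycle 11: CDB Add1=-4 // r0:2,r1:Mul1,r2:-4,r3:64,r4:4,r5:-2
cycle 12: - // r0:2,r1:Mul1,r2:-4,r3:64,r4:4,r5:-2
cycle 13: - // r0:2,r1:Mul1,r2:-4,r3:64,r4:4,r5:-2
cycle 14: CDB Mul1=-128 // r0:2,r1:-128,r2:-4,r3:64,r4:4,r5:-2

STATUS = VALUE -128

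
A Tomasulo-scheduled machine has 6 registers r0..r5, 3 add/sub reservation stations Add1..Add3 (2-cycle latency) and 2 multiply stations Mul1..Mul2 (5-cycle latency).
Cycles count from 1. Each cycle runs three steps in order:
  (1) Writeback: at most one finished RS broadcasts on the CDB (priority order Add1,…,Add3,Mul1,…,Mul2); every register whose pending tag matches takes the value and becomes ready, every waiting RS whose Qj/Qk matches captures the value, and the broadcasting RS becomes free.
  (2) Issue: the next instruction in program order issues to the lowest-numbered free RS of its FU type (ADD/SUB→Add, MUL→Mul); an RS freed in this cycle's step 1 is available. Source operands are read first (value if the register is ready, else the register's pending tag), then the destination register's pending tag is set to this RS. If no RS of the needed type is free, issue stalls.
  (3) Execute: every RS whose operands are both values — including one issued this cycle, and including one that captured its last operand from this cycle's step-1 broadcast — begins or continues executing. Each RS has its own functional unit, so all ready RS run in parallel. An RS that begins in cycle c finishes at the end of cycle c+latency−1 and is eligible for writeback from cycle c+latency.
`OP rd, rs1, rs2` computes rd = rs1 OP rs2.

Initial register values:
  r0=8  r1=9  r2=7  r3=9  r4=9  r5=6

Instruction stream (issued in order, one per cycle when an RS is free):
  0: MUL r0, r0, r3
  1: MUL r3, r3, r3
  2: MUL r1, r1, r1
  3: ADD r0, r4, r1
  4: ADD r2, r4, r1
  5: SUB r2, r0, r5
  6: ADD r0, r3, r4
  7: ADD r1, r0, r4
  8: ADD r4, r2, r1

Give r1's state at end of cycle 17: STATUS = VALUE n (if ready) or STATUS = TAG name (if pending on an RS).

c1: issue MUL r0<-Mul1 | r0:Mul1,r1:9,r2:7,r3:9,r4:9,r5:6
c2: issue MUL r3<-Mul2 | r0:Mul1,r1:9,r2:7,r3:Mul2,r4:9,r5:6
c3: stall | r0:Mul1,r1:9,r2:7,r3:Mul2,r4:9,r5:6
c4: stall | r0:Mul1,r1:9,r2:7,r3:Mul2,r4:9,r5:6
c5: stall | r0:Mul1,r1:9,r2:7,r3:Mul2,r4:9,r5:6
c6: CDB Mul1=72; issue MUL r1<-Mul1 | r0:72,r1:Mul1,r2:7,r3:Mul2,r4:9,r5:6
c7: CDB Mul2=81; issue ADD r0<-Add1 | r0:Add1,r1:Mul1,r2:7,r3:81,r4:9,r5:6
c8: issue ADD r2<-Add2 | r0:Add1,r1:Mul1,r2:Add2,r3:81,r4:9,r5:6
c9: issue SUB r2<-Add3 | r0:Add1,r1:Mul1,r2:Add3,r3:81,r4:9,r5:6
c10: stall | r0:Add1,r1:Mul1,r2:Add3,r3:81,r4:9,r5:6
c11: CDB Mul1=81; stall | r0:Add1,r1:81,r2:Add3,r3:81,r4:9,r5:6
c12: stall | r0:Add1,r1:81,r2:Add3,r3:81,r4:9,r5:6
c13: CDB Add1=90; issue ADD r0<-Add1 | r0:Add1,r1:81,r2:Add3,r3:81,r4:9,r5:6
c14: CDB Add2=90; issue ADD r1<-Add2 | r0:Add1,r1:Add2,r2:Add3,r3:81,r4:9,r5:6
c15: CDB Add1=90; issue ADD r4<-Add1 | r0:90,r1:Add2,r2:Add3,r3:81,r4:Add1,r5:6
c16: CDB Add3=84 | r0:90,r1:Add2,r2:84,r3:81,r4:Add1,r5:6
c17: CDB Add2=99 | r0:90,r1:99,r2:84,r3:81,r4:Add1,r5:6

STATUS = VALUE 99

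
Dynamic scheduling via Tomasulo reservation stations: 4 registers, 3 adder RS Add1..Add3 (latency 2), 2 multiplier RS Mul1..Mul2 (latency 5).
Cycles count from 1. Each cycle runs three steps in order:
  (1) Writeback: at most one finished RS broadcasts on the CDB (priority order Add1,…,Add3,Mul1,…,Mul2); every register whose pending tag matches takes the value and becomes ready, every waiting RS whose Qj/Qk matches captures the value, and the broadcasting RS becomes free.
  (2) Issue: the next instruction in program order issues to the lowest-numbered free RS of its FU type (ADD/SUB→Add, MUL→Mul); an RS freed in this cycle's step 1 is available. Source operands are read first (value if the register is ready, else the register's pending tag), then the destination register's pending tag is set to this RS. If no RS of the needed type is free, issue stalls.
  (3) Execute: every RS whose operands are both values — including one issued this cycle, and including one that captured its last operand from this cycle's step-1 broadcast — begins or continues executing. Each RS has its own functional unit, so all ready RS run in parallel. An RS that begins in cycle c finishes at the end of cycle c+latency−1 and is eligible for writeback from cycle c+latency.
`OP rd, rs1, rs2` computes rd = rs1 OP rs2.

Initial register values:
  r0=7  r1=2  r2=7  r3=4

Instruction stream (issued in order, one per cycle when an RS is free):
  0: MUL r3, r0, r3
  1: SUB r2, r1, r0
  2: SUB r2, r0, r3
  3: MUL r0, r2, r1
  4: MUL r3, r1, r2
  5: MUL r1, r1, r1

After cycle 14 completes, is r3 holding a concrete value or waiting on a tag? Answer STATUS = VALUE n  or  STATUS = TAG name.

  c1: issue MUL r3<-Mul1  regs: r0:7,r1:2,r2:7,r3:Mul1
  c2: issue SUB r2<-Add1  regs: r0:7,r1:2,r2:Add1,r3:Mul1
  c3: issue SUB r2<-Add2  regs: r0:7,r1:2,r2:Add2,r3:Mul1
  c4: CDB Add1=-5; issue MUL r0<-Mul2  regs: r0:Mul2,r1:2,r2:Add2,r3:Mul1
  c5: stall  regs: r0:Mul2,r1:2,r2:Add2,r3:Mul1
  c6: CDB Mul1=28; issue MUL r3<-Mul1  regs: r0:Mul2,r1:2,r2:Add2,r3:Mul1
  c7: stall  regs: r0:Mul2,r1:2,r2:Add2,r3:Mul1
  c8: CDB Add2=-21; stall  regs: r0:Mul2,r1:2,r2:-21,r3:Mul1
  c9: stall  regs: r0:Mul2,r1:2,r2:-21,r3:Mul1
  c10: stall  regs: r0:Mul2,r1:2,r2:-21,r3:Mul1
  c11: stall  regs: r0:Mul2,r1:2,r2:-21,r3:Mul1
  c12: stall  regs: r0:Mul2,r1:2,r2:-21,r3:Mul1
  c13: CDB Mul1=-42; issue MUL r1<-Mul1  regs: r0:Mul2,r1:Mul1,r2:-21,r3:-42
  c14: CDB Mul2=-42  regs: r0:-42,r1:Mul1,r2:-21,r3:-42

STATUS = VALUE -42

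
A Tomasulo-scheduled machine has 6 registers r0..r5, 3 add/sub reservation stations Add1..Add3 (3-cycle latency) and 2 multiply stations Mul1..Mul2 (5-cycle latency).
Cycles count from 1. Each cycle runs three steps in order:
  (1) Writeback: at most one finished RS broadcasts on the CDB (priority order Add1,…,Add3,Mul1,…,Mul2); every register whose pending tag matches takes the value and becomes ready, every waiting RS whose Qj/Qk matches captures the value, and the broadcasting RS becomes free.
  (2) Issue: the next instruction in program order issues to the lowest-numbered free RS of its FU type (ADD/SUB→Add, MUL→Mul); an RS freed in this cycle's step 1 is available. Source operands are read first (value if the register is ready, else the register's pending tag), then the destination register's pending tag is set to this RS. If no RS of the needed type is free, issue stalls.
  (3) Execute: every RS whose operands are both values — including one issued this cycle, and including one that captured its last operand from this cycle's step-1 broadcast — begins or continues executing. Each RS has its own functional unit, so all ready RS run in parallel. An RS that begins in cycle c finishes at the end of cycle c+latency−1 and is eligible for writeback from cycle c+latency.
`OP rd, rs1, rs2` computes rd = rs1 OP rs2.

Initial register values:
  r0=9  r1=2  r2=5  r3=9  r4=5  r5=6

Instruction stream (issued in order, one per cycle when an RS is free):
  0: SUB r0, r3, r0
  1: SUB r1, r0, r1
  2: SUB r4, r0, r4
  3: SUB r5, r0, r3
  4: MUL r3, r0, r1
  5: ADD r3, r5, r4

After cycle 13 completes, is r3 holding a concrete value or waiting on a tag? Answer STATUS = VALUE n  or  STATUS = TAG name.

c1: issue SUB r0<-Add1 | r0:Add1,r1:2,r2:5,r3:9,r4:5,r5:6
c2: issue SUB r1<-Add2 | r0:Add1,r1:Add2,r2:5,r3:9,r4:5,r5:6
c3: issue SUB r4<-Add3 | r0:Add1,r1:Add2,r2:5,r3:9,r4:Add3,r5:6
c4: CDB Add1=0; issue SUB r5<-Add1 | r0:0,r1:Add2,r2:5,r3:9,r4:Add3,r5:Add1
c5: issue MUL r3<-Mul1 | r0:0,r1:Add2,r2:5,r3:Mul1,r4:Add3,r5:Add1
c6: stall | r0:0,r1:Add2,r2:5,r3:Mul1,r4:Add3,r5:Add1
c7: CDB Add1=-9; issue ADD r3<-Add1 | r0:0,r1:Add2,r2:5,r3:Add1,r4:Add3,r5:-9
c8: CDB Add2=-2 | r0:0,r1:-2,r2:5,r3:Add1,r4:Add3,r5:-9
c9: CDB Add3=-5 | r0:0,r1:-2,r2:5,r3:Add1,r4:-5,r5:-9
c10: - | r0:0,r1:-2,r2:5,r3:Add1,r4:-5,r5:-9
c11: - | r0:0,r1:-2,r2:5,r3:Add1,r4:-5,r5:-9
c12: CDB Add1=-14 | r0:0,r1:-2,r2:5,r3:-14,r4:-5,r5:-9
c13: CDB Mul1=0 | r0:0,r1:-2,r2:5,r3:-14,r4:-5,r5:-9

STATUS = VALUE -14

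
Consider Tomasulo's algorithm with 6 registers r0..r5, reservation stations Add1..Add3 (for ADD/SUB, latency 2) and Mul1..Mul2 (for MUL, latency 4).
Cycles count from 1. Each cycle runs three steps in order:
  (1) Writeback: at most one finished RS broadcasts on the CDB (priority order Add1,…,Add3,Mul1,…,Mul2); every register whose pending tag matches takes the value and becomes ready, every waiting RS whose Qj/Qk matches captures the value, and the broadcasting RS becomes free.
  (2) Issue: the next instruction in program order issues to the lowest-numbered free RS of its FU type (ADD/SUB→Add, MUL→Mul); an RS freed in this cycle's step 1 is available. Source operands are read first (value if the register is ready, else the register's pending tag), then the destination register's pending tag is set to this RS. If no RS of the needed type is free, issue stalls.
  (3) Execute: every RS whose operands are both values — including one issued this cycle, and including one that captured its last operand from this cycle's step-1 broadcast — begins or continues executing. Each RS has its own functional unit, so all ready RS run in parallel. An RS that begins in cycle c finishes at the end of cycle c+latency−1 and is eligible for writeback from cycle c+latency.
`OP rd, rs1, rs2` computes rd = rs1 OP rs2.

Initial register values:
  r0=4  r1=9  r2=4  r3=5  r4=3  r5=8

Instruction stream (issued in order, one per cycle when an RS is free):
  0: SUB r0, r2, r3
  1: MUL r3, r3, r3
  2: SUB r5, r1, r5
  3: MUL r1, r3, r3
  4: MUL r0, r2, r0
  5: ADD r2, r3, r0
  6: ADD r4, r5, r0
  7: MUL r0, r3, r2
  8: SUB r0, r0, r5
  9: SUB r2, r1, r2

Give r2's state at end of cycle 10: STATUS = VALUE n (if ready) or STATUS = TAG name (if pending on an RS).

  c1: issue SUB r0<-Add1  regs: r0:Add1,r1:9,r2:4,r3:5,r4:3,r5:8
  c2: issue MUL r3<-Mul1  regs: r0:Add1,r1:9,r2:4,r3:Mul1,r4:3,r5:8
  c3: CDB Add1=-1; issue SUB r5<-Add1  regs: r0:-1,r1:9,r2:4,r3:Mul1,r4:3,r5:Add1
  c4: issue MUL r1<-Mul2  regs: r0:-1,r1:Mul2,r2:4,r3:Mul1,r4:3,r5:Add1
  c5: CDB Add1=1; stall  regs: r0:-1,r1:Mul2,r2:4,r3:Mul1,r4:3,r5:1
  c6: CDB Mul1=25; issue MUL r0<-Mul1  regs: r0:Mul1,r1:Mul2,r2:4,r3:25,r4:3,r5:1
  c7: issue ADD r2<-Add1  regs: r0:Mul1,r1:Mul2,r2:Add1,r3:25,r4:3,r5:1
  c8: issue ADD r4<-Add2  regs: r0:Mul1,r1:Mul2,r2:Add1,r3:25,r4:Add2,r5:1
  c9: stall  regs: r0:Mul1,r1:Mul2,r2:Add1,r3:25,r4:Add2,r5:1
  c10: CDB Mul1=-4; issue MUL r0<-Mul1  regs: r0:Mul1,r1:Mul2,r2:Add1,r3:25,r4:Add2,r5:1

STATUS = TAG Add1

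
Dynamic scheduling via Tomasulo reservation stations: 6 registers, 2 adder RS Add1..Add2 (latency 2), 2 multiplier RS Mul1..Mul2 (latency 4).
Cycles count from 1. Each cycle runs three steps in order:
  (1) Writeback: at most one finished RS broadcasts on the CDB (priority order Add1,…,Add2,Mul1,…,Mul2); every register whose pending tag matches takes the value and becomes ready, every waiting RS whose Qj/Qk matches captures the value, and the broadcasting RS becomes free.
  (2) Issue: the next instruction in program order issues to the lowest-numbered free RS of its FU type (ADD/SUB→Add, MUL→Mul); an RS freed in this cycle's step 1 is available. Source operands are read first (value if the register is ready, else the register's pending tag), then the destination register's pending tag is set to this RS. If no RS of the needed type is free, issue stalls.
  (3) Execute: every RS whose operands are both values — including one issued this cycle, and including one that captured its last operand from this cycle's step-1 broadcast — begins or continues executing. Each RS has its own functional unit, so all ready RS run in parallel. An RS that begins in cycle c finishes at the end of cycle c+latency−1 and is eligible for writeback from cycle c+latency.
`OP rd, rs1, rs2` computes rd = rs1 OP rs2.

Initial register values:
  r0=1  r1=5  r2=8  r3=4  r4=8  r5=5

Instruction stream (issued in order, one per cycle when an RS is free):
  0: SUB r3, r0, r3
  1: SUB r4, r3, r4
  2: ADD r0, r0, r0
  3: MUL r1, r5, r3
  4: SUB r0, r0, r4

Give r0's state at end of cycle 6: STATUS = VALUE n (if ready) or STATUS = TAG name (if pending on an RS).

cycle 1: issue SUB r3<-Add1 // r0:1,r1:5,r2:8,r3:Add1,r4:8,r5:5
cycle 2: issue SUB r4<-Add2 // r0:1,r1:5,r2:8,r3:Add1,r4:Add2,r5:5
cycle 3: CDB Add1=-3; issue ADD r0<-Add1 // r0:Add1,r1:5,r2:8,r3:-3,r4:Add2,r5:5
cycle 4: issue MUL r1<-Mul1 // r0:Add1,r1:Mul1,r2:8,r3:-3,r4:Add2,r5:5
cycle 5: CDB Add1=2; issue SUB r0<-Add1 // r0:Add1,r1:Mul1,r2:8,r3:-3,r4:Add2,r5:5
cycle 6: CDB Add2=-11 // r0:Add1,r1:Mul1,r2:8,r3:-3,r4:-11,r5:5

STATUS = TAG Add1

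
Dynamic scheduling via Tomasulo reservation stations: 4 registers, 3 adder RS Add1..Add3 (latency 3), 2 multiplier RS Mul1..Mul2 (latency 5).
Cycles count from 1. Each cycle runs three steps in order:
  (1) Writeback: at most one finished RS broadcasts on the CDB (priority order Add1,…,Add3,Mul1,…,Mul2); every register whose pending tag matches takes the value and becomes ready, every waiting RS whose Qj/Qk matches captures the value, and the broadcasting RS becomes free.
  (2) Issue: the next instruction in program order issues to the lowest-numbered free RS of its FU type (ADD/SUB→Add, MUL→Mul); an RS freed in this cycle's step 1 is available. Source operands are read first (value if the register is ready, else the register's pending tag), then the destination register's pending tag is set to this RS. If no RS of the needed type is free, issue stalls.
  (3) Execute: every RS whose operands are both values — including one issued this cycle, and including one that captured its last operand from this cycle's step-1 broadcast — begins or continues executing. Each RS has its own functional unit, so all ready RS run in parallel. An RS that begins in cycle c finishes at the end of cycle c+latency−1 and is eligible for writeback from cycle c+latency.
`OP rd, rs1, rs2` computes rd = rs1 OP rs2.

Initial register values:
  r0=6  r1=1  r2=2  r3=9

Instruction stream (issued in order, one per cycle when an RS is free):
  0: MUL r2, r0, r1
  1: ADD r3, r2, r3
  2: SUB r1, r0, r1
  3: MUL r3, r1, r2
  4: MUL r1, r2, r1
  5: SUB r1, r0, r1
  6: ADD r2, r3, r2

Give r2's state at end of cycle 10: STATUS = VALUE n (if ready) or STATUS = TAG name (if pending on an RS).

STATUS = TAG Add3

c1: issue MUL r2<-Mul1 | r0:6,r1:1,r2:Mul1,r3:9
c2: issue ADD r3<-Add1 | r0:6,r1:1,r2:Mul1,r3:Add1
c3: issue SUB r1<-Add2 | r0:6,r1:Add2,r2:Mul1,r3:Add1
c4: issue MUL r3<-Mul2 | r0:6,r1:Add2,r2:Mul1,r3:Mul2
c5: stall | r0:6,r1:Add2,r2:Mul1,r3:Mul2
c6: CDB Add2=5; stall | r0:6,r1:5,r2:Mul1,r3:Mul2
c7: CDB Mul1=6; issue MUL r1<-Mul1 | r0:6,r1:Mul1,r2:6,r3:Mul2
c8: issue SUB r1<-Add2 | r0:6,r1:Add2,r2:6,r3:Mul2
c9: issue ADD r2<-Add3 | r0:6,r1:Add2,r2:Add3,r3:Mul2
c10: CDB Add1=15 | r0:6,r1:Add2,r2:Add3,r3:Mul2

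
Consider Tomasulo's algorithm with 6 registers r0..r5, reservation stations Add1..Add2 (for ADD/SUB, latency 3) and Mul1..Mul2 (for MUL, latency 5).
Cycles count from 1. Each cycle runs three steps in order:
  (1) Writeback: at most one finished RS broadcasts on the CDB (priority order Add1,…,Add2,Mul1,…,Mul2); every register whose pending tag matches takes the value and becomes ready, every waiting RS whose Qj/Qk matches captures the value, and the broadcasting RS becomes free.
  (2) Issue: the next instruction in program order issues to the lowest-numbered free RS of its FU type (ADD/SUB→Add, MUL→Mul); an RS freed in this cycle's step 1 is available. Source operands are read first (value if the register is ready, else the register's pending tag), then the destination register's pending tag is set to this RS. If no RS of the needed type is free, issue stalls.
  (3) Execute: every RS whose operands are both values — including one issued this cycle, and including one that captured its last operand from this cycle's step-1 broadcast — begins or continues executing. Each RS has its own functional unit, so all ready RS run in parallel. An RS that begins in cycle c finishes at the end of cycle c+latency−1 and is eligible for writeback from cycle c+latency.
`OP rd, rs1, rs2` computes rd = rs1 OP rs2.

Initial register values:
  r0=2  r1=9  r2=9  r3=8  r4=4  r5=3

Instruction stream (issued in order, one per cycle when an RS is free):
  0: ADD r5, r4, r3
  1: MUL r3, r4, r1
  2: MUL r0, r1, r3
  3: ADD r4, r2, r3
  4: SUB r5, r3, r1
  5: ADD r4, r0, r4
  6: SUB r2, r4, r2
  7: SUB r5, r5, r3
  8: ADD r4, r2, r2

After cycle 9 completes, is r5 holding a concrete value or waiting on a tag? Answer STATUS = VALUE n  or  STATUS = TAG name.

cycle 1: issue ADD r5<-Add1 // r0:2,r1:9,r2:9,r3:8,r4:4,r5:Add1
cycle 2: issue MUL r3<-Mul1 // r0:2,r1:9,r2:9,r3:Mul1,r4:4,r5:Add1
cycle 3: issue MUL r0<-Mul2 // r0:Mul2,r1:9,r2:9,r3:Mul1,r4:4,r5:Add1
cycle 4: CDB Add1=12; issue ADD r4<-Add1 // r0:Mul2,r1:9,r2:9,r3:Mul1,r4:Add1,r5:12
cycle 5: issue SUB r5<-Add2 // r0:Mul2,r1:9,r2:9,r3:Mul1,r4:Add1,r5:Add2
cycle 6: stall // r0:Mul2,r1:9,r2:9,r3:Mul1,r4:Add1,r5:Add2
cycle 7: CDB Mul1=36; stall // r0:Mul2,r1:9,r2:9,r3:36,r4:Add1,r5:Add2
cycle 8: stall // r0:Mul2,r1:9,r2:9,r3:36,r4:Add1,r5:Add2
cycle 9: stall // r0:Mul2,r1:9,r2:9,r3:36,r4:Add1,r5:Add2

STATUS = TAG Add2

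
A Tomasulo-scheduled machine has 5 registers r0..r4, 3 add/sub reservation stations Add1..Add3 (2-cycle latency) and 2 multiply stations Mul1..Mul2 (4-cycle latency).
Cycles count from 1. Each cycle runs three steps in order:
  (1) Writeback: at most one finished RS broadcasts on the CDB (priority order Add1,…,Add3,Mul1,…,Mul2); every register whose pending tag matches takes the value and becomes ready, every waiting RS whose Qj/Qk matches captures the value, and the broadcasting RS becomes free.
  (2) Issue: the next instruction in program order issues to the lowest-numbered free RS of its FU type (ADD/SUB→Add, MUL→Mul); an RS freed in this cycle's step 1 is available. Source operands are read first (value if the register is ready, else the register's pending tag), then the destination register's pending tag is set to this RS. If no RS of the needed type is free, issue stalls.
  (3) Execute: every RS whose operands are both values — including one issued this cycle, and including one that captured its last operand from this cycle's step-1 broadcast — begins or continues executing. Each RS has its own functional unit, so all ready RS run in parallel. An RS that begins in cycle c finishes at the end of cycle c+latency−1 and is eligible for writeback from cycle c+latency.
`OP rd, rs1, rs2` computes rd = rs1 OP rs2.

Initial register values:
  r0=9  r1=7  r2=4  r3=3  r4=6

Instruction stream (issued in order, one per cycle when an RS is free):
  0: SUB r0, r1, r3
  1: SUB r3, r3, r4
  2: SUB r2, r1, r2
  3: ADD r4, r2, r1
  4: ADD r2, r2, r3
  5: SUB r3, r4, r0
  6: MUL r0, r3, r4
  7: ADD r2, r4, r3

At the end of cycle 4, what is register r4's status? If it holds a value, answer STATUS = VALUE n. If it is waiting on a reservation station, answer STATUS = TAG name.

cycle 1: issue SUB r0<-Add1 // r0:Add1,r1:7,r2:4,r3:3,r4:6
cycle 2: issue SUB r3<-Add2 // r0:Add1,r1:7,r2:4,r3:Add2,r4:6
cycle 3: CDB Add1=4; issue SUB r2<-Add1 // r0:4,r1:7,r2:Add1,r3:Add2,r4:6
cycle 4: CDB Add2=-3; issue ADD r4<-Add2 // r0:4,r1:7,r2:Add1,r3:-3,r4:Add2

STATUS = TAG Add2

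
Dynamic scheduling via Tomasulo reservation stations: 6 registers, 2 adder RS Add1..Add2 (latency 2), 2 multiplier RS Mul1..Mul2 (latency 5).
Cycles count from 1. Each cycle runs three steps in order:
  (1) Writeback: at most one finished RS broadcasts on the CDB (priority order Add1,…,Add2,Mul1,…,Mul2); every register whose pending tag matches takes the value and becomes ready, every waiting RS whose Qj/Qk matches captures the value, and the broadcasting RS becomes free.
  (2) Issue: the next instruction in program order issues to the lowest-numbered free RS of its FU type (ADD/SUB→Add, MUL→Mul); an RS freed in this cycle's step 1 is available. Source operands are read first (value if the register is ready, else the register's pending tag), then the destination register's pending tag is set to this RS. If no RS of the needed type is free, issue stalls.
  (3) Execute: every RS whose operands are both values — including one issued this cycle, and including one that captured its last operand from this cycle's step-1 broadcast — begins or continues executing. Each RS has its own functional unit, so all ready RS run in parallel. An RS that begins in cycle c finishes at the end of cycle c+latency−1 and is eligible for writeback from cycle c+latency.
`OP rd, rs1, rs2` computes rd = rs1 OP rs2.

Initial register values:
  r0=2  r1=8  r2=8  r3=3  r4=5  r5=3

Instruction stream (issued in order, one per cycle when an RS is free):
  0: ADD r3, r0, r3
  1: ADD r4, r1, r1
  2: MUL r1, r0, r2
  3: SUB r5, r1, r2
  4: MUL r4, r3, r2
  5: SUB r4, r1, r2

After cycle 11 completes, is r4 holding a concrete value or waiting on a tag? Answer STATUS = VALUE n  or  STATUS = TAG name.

STATUS = VALUE 8

  c1: issue ADD r3<-Add1  regs: r0:2,r1:8,r2:8,r3:Add1,r4:5,r5:3
  c2: issue ADD r4<-Add2  regs: r0:2,r1:8,r2:8,r3:Add1,r4:Add2,r5:3
  c3: CDB Add1=5; issue MUL r1<-Mul1  regs: r0:2,r1:Mul1,r2:8,r3:5,r4:Add2,r5:3
  c4: CDB Add2=16; issue SUB r5<-Add1  regs: r0:2,r1:Mul1,r2:8,r3:5,r4:16,r5:Add1
  c5: issue MUL r4<-Mul2  regs: r0:2,r1:Mul1,r2:8,r3:5,r4:Mul2,r5:Add1
  c6: issue SUB r4<-Add2  regs: r0:2,r1:Mul1,r2:8,r3:5,r4:Add2,r5:Add1
  c7: -  regs: r0:2,r1:Mul1,r2:8,r3:5,r4:Add2,r5:Add1
  c8: CDB Mul1=16  regs: r0:2,r1:16,r2:8,r3:5,r4:Add2,r5:Add1
  c9: -  regs: r0:2,r1:16,r2:8,r3:5,r4:Add2,r5:Add1
  c10: CDB Add1=8  regs: r0:2,r1:16,r2:8,r3:5,r4:Add2,r5:8
  c11: CDB Add2=8  regs: r0:2,r1:16,r2:8,r3:5,r4:8,r5:8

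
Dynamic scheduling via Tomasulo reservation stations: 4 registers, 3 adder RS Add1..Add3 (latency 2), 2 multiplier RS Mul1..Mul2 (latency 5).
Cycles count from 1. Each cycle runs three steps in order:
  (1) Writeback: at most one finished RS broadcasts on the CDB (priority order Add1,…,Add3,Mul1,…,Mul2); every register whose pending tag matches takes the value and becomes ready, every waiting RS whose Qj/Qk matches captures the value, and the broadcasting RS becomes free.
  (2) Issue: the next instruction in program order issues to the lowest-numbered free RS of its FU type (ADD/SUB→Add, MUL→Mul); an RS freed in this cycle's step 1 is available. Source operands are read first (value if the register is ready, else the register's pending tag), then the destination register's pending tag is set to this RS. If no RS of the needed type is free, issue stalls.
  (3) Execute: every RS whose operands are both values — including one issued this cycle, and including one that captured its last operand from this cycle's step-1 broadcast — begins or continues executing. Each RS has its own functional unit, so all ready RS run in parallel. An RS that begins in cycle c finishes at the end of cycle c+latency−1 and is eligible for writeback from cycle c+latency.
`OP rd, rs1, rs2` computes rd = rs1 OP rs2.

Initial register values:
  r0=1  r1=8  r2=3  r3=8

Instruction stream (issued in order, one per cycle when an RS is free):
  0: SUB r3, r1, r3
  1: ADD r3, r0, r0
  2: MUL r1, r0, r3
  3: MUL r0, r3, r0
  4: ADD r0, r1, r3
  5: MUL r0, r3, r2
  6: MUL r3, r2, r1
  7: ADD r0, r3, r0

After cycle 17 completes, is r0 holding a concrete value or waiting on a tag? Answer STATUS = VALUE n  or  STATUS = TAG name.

  c1: issue SUB r3<-Add1  regs: r0:1,r1:8,r2:3,r3:Add1
  c2: issue ADD r3<-Add2  regs: r0:1,r1:8,r2:3,r3:Add2
  c3: CDB Add1=0; issue MUL r1<-Mul1  regs: r0:1,r1:Mul1,r2:3,r3:Add2
  c4: CDB Add2=2; issue MUL r0<-Mul2  regs: r0:Mul2,r1:Mul1,r2:3,r3:2
  c5: issue ADD r0<-Add1  regs: r0:Add1,r1:Mul1,r2:3,r3:2
  c6: stall  regs: r0:Add1,r1:Mul1,r2:3,r3:2
  c7: stall  regs: r0:Add1,r1:Mul1,r2:3,r3:2
  c8: stall  regs: r0:Add1,r1:Mul1,r2:3,r3:2
  c9: CDB Mul1=2; issue MUL r0<-Mul1  regs: r0:Mul1,r1:2,r2:3,r3:2
  c10: CDB Mul2=2; issue MUL r3<-Mul2  regs: r0:Mul1,r1:2,r2:3,r3:Mul2
  c11: CDB Add1=4; issue ADD r0<-Add1  regs: r0:Add1,r1:2,r2:3,r3:Mul2
  c12: -  regs: r0:Add1,r1:2,r2:3,r3:Mul2
  c13: -  regs: r0:Add1,r1:2,r2:3,r3:Mul2
  c14: CDB Mul1=6  regs: r0:Add1,r1:2,r2:3,r3:Mul2
  c15: CDB Mul2=6  regs: r0:Add1,r1:2,r2:3,r3:6
  c16: -  regs: r0:Add1,r1:2,r2:3,r3:6
  c17: CDB Add1=12  regs: r0:12,r1:2,r2:3,r3:6

STATUS = VALUE 12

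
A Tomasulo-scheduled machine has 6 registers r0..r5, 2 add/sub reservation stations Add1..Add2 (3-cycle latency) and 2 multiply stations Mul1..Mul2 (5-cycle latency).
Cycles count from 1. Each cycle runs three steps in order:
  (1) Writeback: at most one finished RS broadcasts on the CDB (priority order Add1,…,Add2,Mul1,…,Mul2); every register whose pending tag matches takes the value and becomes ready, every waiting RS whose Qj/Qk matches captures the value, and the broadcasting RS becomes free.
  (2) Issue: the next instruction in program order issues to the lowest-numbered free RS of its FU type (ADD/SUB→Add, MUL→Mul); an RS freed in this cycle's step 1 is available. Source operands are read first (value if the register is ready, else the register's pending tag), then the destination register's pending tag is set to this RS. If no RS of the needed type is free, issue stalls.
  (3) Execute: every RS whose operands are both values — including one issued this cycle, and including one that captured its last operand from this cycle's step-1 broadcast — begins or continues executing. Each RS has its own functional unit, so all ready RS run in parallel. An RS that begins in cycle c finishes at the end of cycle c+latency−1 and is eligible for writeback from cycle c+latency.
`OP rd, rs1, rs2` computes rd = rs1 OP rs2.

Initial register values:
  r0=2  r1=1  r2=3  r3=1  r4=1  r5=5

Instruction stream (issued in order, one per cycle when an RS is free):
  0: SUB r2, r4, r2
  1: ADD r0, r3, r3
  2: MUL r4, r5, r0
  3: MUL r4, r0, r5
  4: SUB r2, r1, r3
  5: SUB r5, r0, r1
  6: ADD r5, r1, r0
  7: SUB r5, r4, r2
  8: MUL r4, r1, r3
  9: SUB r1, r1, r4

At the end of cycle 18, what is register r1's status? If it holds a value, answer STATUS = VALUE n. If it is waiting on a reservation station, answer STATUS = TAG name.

STATUS = TAG Add1

cycle 1: issue SUB r2<-Add1 // r0:2,r1:1,r2:Add1,r3:1,r4:1,r5:5
cycle 2: issue ADD r0<-Add2 // r0:Add2,r1:1,r2:Add1,r3:1,r4:1,r5:5
cycle 3: issue MUL r4<-Mul1 // r0:Add2,r1:1,r2:Add1,r3:1,r4:Mul1,r5:5
cycle 4: CDB Add1=-2; issue MUL r4<-Mul2 // r0:Add2,r1:1,r2:-2,r3:1,r4:Mul2,r5:5
cycle 5: CDB Add2=2; issue SUB r2<-Add1 // r0:2,r1:1,r2:Add1,r3:1,r4:Mul2,r5:5
cycle 6: issue SUB r5<-Add2 // r0:2,r1:1,r2:Add1,r3:1,r4:Mul2,r5:Add2
cycle 7: stall // r0:2,r1:1,r2:Add1,r3:1,r4:Mul2,r5:Add2
cycle 8: CDB Add1=0; issue ADD r5<-Add1 // r0:2,r1:1,r2:0,r3:1,r4:Mul2,r5:Add1
cycle 9: CDB Add2=1; issue SUB r5<-Add2 // r0:2,r1:1,r2:0,r3:1,r4:Mul2,r5:Add2
cycle 10: CDB Mul1=10; issue MUL r4<-Mul1 // r0:2,r1:1,r2:0,r3:1,r4:Mul1,r5:Add2
cycle 11: CDB Add1=3; issue SUB r1<-Add1 // r0:2,r1:Add1,r2:0,r3:1,r4:Mul1,r5:Add2
cycle 12: CDB Mul2=10 // r0:2,r1:Add1,r2:0,r3:1,r4:Mul1,r5:Add2
cycle 13: - // r0:2,r1:Add1,r2:0,r3:1,r4:Mul1,r5:Add2
cycle 14: - // r0:2,r1:Add1,r2:0,r3:1,r4:Mul1,r5:Add2
cycle 15: CDB Add2=10 // r0:2,r1:Add1,r2:0,r3:1,r4:Mul1,r5:10
cycle 16: CDB Mul1=1 // r0:2,r1:Add1,r2:0,r3:1,r4:1,r5:10
cycle 17: - // r0:2,r1:Add1,r2:0,r3:1,r4:1,r5:10
cycle 18: - // r0:2,r1:Add1,r2:0,r3:1,r4:1,r5:10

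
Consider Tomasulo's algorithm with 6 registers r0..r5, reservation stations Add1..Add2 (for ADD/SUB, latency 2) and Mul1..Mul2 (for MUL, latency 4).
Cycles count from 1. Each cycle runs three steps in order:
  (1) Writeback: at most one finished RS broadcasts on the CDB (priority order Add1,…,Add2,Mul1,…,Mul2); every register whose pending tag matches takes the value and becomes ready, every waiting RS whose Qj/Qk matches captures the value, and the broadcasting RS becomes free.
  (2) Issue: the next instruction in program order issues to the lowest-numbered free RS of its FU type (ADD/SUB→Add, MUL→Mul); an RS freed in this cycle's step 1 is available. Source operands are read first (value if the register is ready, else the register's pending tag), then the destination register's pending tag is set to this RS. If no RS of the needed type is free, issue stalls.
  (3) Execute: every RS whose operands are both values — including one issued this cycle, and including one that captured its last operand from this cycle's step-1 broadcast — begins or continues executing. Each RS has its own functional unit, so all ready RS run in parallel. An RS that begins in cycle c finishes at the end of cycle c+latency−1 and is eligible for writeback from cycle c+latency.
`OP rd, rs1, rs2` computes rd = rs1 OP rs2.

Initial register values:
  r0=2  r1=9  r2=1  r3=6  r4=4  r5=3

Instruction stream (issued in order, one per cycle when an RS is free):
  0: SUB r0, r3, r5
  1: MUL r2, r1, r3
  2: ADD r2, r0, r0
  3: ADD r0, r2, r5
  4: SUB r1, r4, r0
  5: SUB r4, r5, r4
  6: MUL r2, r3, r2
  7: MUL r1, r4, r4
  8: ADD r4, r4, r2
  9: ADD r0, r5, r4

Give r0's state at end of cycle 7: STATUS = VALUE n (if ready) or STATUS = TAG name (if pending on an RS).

  c1: issue SUB r0<-Add1  regs: r0:Add1,r1:9,r2:1,r3:6,r4:4,r5:3
  c2: issue MUL r2<-Mul1  regs: r0:Add1,r1:9,r2:Mul1,r3:6,r4:4,r5:3
  c3: CDB Add1=3; issue ADD r2<-Add1  regs: r0:3,r1:9,r2:Add1,r3:6,r4:4,r5:3
  c4: issue ADD r0<-Add2  regs: r0:Add2,r1:9,r2:Add1,r3:6,r4:4,r5:3
  c5: CDB Add1=6; issue SUB r1<-Add1  regs: r0:Add2,r1:Add1,r2:6,r3:6,r4:4,r5:3
  c6: CDB Mul1=54; stall  regs: r0:Add2,r1:Add1,r2:6,r3:6,r4:4,r5:3
  c7: CDB Add2=9; issue SUB r4<-Add2  regs: r0:9,r1:Add1,r2:6,r3:6,r4:Add2,r5:3

STATUS = VALUE 9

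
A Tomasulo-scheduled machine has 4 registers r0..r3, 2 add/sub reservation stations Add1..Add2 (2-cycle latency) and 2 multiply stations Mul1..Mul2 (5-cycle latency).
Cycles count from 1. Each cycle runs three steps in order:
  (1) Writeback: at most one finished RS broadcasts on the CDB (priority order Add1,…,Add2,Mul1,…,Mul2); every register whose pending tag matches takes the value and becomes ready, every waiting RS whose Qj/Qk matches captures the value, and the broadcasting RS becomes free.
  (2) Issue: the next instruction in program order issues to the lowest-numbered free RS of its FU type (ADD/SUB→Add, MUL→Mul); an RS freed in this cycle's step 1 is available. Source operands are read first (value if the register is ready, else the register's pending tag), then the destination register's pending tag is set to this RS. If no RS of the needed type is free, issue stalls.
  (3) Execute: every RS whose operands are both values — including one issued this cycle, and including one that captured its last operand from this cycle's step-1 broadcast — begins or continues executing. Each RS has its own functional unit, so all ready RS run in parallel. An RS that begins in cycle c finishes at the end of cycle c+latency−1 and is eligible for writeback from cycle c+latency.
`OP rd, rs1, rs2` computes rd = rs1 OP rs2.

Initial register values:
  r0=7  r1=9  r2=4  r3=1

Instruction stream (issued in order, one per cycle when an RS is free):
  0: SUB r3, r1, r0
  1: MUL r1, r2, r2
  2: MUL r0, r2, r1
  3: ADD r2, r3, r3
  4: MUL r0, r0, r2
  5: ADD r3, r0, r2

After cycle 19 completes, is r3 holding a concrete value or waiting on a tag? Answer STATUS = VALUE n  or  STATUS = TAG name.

cycle 1: issue SUB r3<-Add1 // r0:7,r1:9,r2:4,r3:Add1
cycle 2: issue MUL r1<-Mul1 // r0:7,r1:Mul1,r2:4,r3:Add1
cycle 3: CDB Add1=2; issue MUL r0<-Mul2 // r0:Mul2,r1:Mul1,r2:4,r3:2
cycle 4: issue ADD r2<-Add1 // r0:Mul2,r1:Mul1,r2:Add1,r3:2
cycle 5: stall // r0:Mul2,r1:Mul1,r2:Add1,r3:2
cycle 6: CDB Add1=4; stall // r0:Mul2,r1:Mul1,r2:4,r3:2
cycle 7: CDB Mul1=16; issue MUL r0<-Mul1 // r0:Mul1,r1:16,r2:4,r3:2
cycle 8: issue ADD r3<-Add1 // r0:Mul1,r1:16,r2:4,r3:Add1
cycle 9: - // r0:Mul1,r1:16,r2:4,r3:Add1
cycle 10: - // r0:Mul1,r1:16,r2:4,r3:Add1
cycle 11: - // r0:Mul1,r1:16,r2:4,r3:Add1
cycle 12: CDB Mul2=64 // r0:Mul1,r1:16,r2:4,r3:Add1
cycle 13: - // r0:Mul1,r1:16,r2:4,r3:Add1
cycle 14: - // r0:Mul1,r1:16,r2:4,r3:Add1
cycle 15: - // r0:Mul1,r1:16,r2:4,r3:Add1
cycle 16: - // r0:Mul1,r1:16,r2:4,r3:Add1
cycle 17: CDB Mul1=256 // r0:256,r1:16,r2:4,r3:Add1
cycle 18: - // r0:256,r1:16,r2:4,r3:Add1
cycle 19: CDB Add1=260 // r0:256,r1:16,r2:4,r3:260

STATUS = VALUE 260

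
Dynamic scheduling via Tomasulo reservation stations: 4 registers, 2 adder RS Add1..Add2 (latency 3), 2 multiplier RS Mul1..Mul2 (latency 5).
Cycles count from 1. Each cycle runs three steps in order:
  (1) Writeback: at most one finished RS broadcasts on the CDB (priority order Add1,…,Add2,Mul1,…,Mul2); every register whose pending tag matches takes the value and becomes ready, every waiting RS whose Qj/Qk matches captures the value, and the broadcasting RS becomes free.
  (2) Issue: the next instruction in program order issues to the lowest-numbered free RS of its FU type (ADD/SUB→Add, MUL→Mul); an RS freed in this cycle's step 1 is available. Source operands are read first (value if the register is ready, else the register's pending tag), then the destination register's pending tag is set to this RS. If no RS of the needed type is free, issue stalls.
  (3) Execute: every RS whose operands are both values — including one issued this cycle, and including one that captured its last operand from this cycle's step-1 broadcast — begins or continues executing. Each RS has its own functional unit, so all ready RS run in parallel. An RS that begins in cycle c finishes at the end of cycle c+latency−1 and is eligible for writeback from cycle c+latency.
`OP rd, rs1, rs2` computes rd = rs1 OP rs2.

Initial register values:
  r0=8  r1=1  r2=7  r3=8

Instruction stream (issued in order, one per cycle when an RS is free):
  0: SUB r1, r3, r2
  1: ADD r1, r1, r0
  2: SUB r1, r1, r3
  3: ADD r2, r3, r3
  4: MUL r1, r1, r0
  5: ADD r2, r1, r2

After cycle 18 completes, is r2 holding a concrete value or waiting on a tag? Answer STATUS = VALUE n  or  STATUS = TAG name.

c1: issue SUB r1<-Add1 | r0:8,r1:Add1,r2:7,r3:8
c2: issue ADD r1<-Add2 | r0:8,r1:Add2,r2:7,r3:8
c3: stall | r0:8,r1:Add2,r2:7,r3:8
c4: CDB Add1=1; issue SUB r1<-Add1 | r0:8,r1:Add1,r2:7,r3:8
c5: stall | r0:8,r1:Add1,r2:7,r3:8
c6: stall | r0:8,r1:Add1,r2:7,r3:8
c7: CDB Add2=9; issue ADD r2<-Add2 | r0:8,r1:Add1,r2:Add2,r3:8
c8: issue MUL r1<-Mul1 | r0:8,r1:Mul1,r2:Add2,r3:8
c9: stall | r0:8,r1:Mul1,r2:Add2,r3:8
c10: CDB Add1=1; issue ADD r2<-Add1 | r0:8,r1:Mul1,r2:Add1,r3:8
c11: CDB Add2=16 | r0:8,r1:Mul1,r2:Add1,r3:8
c12: - | r0:8,r1:Mul1,r2:Add1,r3:8
c13: - | r0:8,r1:Mul1,r2:Add1,r3:8
c14: - | r0:8,r1:Mul1,r2:Add1,r3:8
c15: CDB Mul1=8 | r0:8,r1:8,r2:Add1,r3:8
c16: - | r0:8,r1:8,r2:Add1,r3:8
c17: - | r0:8,r1:8,r2:Add1,r3:8
c18: CDB Add1=24 | r0:8,r1:8,r2:24,r3:8

STATUS = VALUE 24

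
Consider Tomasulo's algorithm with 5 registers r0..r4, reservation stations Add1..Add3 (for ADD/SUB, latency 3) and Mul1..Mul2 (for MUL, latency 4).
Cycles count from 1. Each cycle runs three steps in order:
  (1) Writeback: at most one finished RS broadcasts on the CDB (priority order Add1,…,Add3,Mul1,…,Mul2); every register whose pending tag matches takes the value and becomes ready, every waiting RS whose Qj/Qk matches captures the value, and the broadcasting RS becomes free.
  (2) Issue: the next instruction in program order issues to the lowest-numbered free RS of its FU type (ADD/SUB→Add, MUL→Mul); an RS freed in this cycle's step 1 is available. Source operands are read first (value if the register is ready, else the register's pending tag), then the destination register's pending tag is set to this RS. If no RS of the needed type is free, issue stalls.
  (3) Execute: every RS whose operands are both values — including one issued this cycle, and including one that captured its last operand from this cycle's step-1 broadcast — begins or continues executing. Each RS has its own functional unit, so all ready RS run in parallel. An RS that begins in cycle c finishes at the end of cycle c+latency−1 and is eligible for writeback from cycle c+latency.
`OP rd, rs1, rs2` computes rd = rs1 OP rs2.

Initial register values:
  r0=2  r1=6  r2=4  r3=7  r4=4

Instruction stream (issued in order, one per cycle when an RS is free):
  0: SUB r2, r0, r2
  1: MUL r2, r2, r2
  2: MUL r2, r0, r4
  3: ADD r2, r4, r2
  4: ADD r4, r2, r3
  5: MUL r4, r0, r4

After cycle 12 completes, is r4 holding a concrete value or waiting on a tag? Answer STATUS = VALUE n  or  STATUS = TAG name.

STATUS = TAG Mul2

  c1: issue SUB r2<-Add1  regs: r0:2,r1:6,r2:Add1,r3:7,r4:4
  c2: issue MUL r2<-Mul1  regs: r0:2,r1:6,r2:Mul1,r3:7,r4:4
  c3: issue MUL r2<-Mul2  regs: r0:2,r1:6,r2:Mul2,r3:7,r4:4
  c4: CDB Add1=-2; issue ADD r2<-Add1  regs: r0:2,r1:6,r2:Add1,r3:7,r4:4
  c5: issue ADD r4<-Add2  regs: r0:2,r1:6,r2:Add1,r3:7,r4:Add2
  c6: stall  regs: r0:2,r1:6,r2:Add1,r3:7,r4:Add2
  c7: CDB Mul2=8; issue MUL r4<-Mul2  regs: r0:2,r1:6,r2:Add1,r3:7,r4:Mul2
  c8: CDB Mul1=4  regs: r0:2,r1:6,r2:Add1,r3:7,r4:Mul2
  c9: -  regs: r0:2,r1:6,r2:Add1,r3:7,r4:Mul2
  c10: CDB Add1=12  regs: r0:2,r1:6,r2:12,r3:7,r4:Mul2
  c11: -  regs: r0:2,r1:6,r2:12,r3:7,r4:Mul2
  c12: -  regs: r0:2,r1:6,r2:12,r3:7,r4:Mul2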